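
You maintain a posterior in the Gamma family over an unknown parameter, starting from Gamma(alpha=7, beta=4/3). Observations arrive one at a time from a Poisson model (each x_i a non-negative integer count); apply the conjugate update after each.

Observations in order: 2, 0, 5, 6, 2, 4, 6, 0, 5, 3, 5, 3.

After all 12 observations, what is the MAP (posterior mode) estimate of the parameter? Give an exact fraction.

141/40

obs 1: x=2 → posterior Gamma(9, 7/3)
obs 2: x=0 → posterior Gamma(9, 10/3)
obs 3: x=5 → posterior Gamma(14, 13/3)
obs 4: x=6 → posterior Gamma(20, 16/3)
obs 5: x=2 → posterior Gamma(22, 19/3)
obs 6: x=4 → posterior Gamma(26, 22/3)
obs 7: x=6 → posterior Gamma(32, 25/3)
obs 8: x=0 → posterior Gamma(32, 28/3)
obs 9: x=5 → posterior Gamma(37, 31/3)
obs 10: x=3 → posterior Gamma(40, 34/3)
obs 11: x=5 → posterior Gamma(45, 37/3)
obs 12: x=3 → posterior Gamma(48, 40/3)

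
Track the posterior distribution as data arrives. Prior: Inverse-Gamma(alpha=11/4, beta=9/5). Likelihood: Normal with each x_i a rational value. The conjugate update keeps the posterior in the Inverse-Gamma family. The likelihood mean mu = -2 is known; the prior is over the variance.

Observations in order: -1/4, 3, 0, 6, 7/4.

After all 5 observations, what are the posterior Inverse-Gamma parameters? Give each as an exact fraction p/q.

obs 1: x=-1/4 → posterior Inverse-Gamma(13/4, 533/160)
obs 2: x=3 → posterior Inverse-Gamma(15/4, 2533/160)
obs 3: x=0 → posterior Inverse-Gamma(17/4, 2853/160)
obs 4: x=6 → posterior Inverse-Gamma(19/4, 7973/160)
obs 5: x=7/4 → posterior Inverse-Gamma(21/4, 4549/80)

alpha=21/4, beta=4549/80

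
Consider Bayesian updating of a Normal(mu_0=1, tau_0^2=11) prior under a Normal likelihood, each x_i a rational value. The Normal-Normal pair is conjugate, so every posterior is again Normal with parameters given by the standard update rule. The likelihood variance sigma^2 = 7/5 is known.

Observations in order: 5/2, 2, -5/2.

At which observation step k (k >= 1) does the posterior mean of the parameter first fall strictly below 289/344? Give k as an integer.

k = 3

obs 1: x=5/2 → posterior Normal(289/124, 77/62)
obs 2: x=2 → posterior Normal(509/234, 77/117)
obs 3: x=-5/2 → posterior Normal(117/172, 77/172)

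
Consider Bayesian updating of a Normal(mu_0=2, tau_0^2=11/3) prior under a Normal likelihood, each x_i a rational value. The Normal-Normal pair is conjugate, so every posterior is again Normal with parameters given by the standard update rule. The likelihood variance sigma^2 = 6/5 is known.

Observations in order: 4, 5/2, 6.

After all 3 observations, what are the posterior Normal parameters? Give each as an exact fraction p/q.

mu_0=1447/366, tau_0^2=22/61

obs 1: x=4 → posterior Normal(256/73, 66/73)
obs 2: x=5/2 → posterior Normal(787/256, 33/64)
obs 3: x=6 → posterior Normal(1447/366, 22/61)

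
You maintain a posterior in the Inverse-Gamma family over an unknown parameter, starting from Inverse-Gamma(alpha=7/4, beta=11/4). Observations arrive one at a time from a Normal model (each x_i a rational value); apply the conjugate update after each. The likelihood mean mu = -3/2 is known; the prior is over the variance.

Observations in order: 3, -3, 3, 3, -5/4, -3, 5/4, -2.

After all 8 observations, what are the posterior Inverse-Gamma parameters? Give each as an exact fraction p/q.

alpha=23/4, beta=629/16

obs 1: x=3 → posterior Inverse-Gamma(9/4, 103/8)
obs 2: x=-3 → posterior Inverse-Gamma(11/4, 14)
obs 3: x=3 → posterior Inverse-Gamma(13/4, 193/8)
obs 4: x=3 → posterior Inverse-Gamma(15/4, 137/4)
obs 5: x=-5/4 → posterior Inverse-Gamma(17/4, 1097/32)
obs 6: x=-3 → posterior Inverse-Gamma(19/4, 1133/32)
obs 7: x=5/4 → posterior Inverse-Gamma(21/4, 627/16)
obs 8: x=-2 → posterior Inverse-Gamma(23/4, 629/16)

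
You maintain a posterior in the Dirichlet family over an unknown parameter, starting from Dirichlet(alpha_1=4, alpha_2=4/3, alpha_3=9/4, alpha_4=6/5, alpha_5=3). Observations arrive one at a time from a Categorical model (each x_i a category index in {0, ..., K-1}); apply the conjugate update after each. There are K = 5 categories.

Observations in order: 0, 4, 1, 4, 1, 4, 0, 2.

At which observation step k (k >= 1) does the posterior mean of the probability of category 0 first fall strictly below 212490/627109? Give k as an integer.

k = 3

obs 1: x=0 → posterior Dirichlet(5, 4/3, 9/4, 6/5, 3)
obs 2: x=4 → posterior Dirichlet(5, 4/3, 9/4, 6/5, 4)
obs 3: x=1 → posterior Dirichlet(5, 7/3, 9/4, 6/5, 4)
obs 4: x=4 → posterior Dirichlet(5, 7/3, 9/4, 6/5, 5)
obs 5: x=1 → posterior Dirichlet(5, 10/3, 9/4, 6/5, 5)
obs 6: x=4 → posterior Dirichlet(5, 10/3, 9/4, 6/5, 6)
obs 7: x=0 → posterior Dirichlet(6, 10/3, 9/4, 6/5, 6)
obs 8: x=2 → posterior Dirichlet(6, 10/3, 13/4, 6/5, 6)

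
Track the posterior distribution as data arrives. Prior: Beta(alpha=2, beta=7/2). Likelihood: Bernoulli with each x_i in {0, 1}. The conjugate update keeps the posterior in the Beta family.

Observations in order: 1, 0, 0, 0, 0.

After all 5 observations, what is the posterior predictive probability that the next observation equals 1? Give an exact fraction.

obs 1: x=1 → posterior Beta(3, 7/2)
obs 2: x=0 → posterior Beta(3, 9/2)
obs 3: x=0 → posterior Beta(3, 11/2)
obs 4: x=0 → posterior Beta(3, 13/2)
obs 5: x=0 → posterior Beta(3, 15/2)

2/7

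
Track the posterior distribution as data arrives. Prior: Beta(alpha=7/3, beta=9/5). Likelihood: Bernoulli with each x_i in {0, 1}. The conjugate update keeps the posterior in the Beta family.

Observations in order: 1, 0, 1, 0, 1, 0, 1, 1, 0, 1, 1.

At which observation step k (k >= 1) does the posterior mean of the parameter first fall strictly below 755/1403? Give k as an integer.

k = 4

obs 1: x=1 → posterior Beta(10/3, 9/5)
obs 2: x=0 → posterior Beta(10/3, 14/5)
obs 3: x=1 → posterior Beta(13/3, 14/5)
obs 4: x=0 → posterior Beta(13/3, 19/5)
obs 5: x=1 → posterior Beta(16/3, 19/5)
obs 6: x=0 → posterior Beta(16/3, 24/5)
obs 7: x=1 → posterior Beta(19/3, 24/5)
obs 8: x=1 → posterior Beta(22/3, 24/5)
obs 9: x=0 → posterior Beta(22/3, 29/5)
obs 10: x=1 → posterior Beta(25/3, 29/5)
obs 11: x=1 → posterior Beta(28/3, 29/5)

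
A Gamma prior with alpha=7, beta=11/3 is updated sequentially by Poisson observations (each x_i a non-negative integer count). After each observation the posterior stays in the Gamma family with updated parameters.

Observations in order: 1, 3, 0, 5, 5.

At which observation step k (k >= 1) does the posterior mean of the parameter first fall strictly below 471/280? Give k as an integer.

obs 1: x=1 → posterior Gamma(8, 14/3)
obs 2: x=3 → posterior Gamma(11, 17/3)
obs 3: x=0 → posterior Gamma(11, 20/3)
obs 4: x=5 → posterior Gamma(16, 23/3)
obs 5: x=5 → posterior Gamma(21, 26/3)

k = 3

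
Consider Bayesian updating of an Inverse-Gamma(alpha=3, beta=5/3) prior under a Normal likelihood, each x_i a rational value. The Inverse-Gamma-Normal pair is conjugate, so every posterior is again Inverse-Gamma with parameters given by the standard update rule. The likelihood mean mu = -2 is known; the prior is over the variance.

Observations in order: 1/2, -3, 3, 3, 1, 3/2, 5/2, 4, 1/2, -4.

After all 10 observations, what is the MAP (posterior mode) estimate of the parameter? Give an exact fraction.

445/54

obs 1: x=1/2 → posterior Inverse-Gamma(7/2, 115/24)
obs 2: x=-3 → posterior Inverse-Gamma(4, 127/24)
obs 3: x=3 → posterior Inverse-Gamma(9/2, 427/24)
obs 4: x=3 → posterior Inverse-Gamma(5, 727/24)
obs 5: x=1 → posterior Inverse-Gamma(11/2, 835/24)
obs 6: x=3/2 → posterior Inverse-Gamma(6, 491/12)
obs 7: x=5/2 → posterior Inverse-Gamma(13/2, 1225/24)
obs 8: x=4 → posterior Inverse-Gamma(7, 1657/24)
obs 9: x=1/2 → posterior Inverse-Gamma(15/2, 433/6)
obs 10: x=-4 → posterior Inverse-Gamma(8, 445/6)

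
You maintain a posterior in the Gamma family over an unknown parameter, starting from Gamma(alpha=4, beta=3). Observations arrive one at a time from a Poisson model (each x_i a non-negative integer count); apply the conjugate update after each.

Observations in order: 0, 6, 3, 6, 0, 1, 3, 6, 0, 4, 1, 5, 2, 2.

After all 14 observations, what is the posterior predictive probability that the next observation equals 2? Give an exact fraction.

obs 1: x=0 → posterior Gamma(4, 4)
obs 2: x=6 → posterior Gamma(10, 5)
obs 3: x=3 → posterior Gamma(13, 6)
obs 4: x=6 → posterior Gamma(19, 7)
obs 5: x=0 → posterior Gamma(19, 8)
obs 6: x=1 → posterior Gamma(20, 9)
obs 7: x=3 → posterior Gamma(23, 10)
obs 8: x=6 → posterior Gamma(29, 11)
obs 9: x=0 → posterior Gamma(29, 12)
obs 10: x=4 → posterior Gamma(33, 13)
obs 11: x=1 → posterior Gamma(34, 14)
obs 12: x=5 → posterior Gamma(39, 15)
obs 13: x=2 → posterior Gamma(41, 16)
obs 14: x=2 → posterior Gamma(43, 17)

38385284163321952094179325223906142014153538906247280649/153543958878683931150976515367278080485732740052794998784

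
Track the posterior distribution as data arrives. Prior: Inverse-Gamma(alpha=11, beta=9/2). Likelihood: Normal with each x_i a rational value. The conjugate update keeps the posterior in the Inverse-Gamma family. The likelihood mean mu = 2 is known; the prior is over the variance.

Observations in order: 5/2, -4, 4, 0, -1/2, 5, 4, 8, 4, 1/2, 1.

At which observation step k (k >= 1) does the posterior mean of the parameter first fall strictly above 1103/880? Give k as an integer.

obs 1: x=5/2 → posterior Inverse-Gamma(23/2, 37/8)
obs 2: x=-4 → posterior Inverse-Gamma(12, 181/8)
obs 3: x=4 → posterior Inverse-Gamma(25/2, 197/8)
obs 4: x=0 → posterior Inverse-Gamma(13, 213/8)
obs 5: x=-1/2 → posterior Inverse-Gamma(27/2, 119/4)
obs 6: x=5 → posterior Inverse-Gamma(14, 137/4)
obs 7: x=4 → posterior Inverse-Gamma(29/2, 145/4)
obs 8: x=8 → posterior Inverse-Gamma(15, 217/4)
obs 9: x=4 → posterior Inverse-Gamma(31/2, 225/4)
obs 10: x=1/2 → posterior Inverse-Gamma(16, 459/8)
obs 11: x=1 → posterior Inverse-Gamma(33/2, 463/8)

k = 2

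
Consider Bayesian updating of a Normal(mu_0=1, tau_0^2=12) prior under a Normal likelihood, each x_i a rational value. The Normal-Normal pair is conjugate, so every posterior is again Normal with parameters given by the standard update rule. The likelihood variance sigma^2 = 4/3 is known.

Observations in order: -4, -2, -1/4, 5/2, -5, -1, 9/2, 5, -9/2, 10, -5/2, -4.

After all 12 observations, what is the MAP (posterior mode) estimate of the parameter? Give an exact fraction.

-41/436

obs 1: x=-4 → posterior Normal(-7/2, 6/5)
obs 2: x=-2 → posterior Normal(-53/19, 12/19)
obs 3: x=-1/4 → posterior Normal(-221/112, 3/7)
obs 4: x=5/2 → posterior Normal(-131/148, 12/37)
obs 5: x=-5 → posterior Normal(-311/184, 6/23)
obs 6: x=-1 → posterior Normal(-347/220, 12/55)
obs 7: x=9/2 → posterior Normal(-185/256, 3/16)
obs 8: x=5 → posterior Normal(-5/292, 12/73)
obs 9: x=-9/2 → posterior Normal(-167/328, 6/41)
obs 10: x=10 → posterior Normal(193/364, 12/91)
obs 11: x=-5/2 → posterior Normal(103/400, 3/25)
obs 12: x=-4 → posterior Normal(-41/436, 12/109)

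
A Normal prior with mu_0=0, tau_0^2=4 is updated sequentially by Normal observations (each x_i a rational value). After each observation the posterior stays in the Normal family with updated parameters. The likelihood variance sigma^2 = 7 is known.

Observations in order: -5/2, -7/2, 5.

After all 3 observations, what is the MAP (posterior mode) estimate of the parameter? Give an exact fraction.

obs 1: x=-5/2 → posterior Normal(-10/11, 28/11)
obs 2: x=-7/2 → posterior Normal(-8/5, 28/15)
obs 3: x=5 → posterior Normal(-4/19, 28/19)

-4/19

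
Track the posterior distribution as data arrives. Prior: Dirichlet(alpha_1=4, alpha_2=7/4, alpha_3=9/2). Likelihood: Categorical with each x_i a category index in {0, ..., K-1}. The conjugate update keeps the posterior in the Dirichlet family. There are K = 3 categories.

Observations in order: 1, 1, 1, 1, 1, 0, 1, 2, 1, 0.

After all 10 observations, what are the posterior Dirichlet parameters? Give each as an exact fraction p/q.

obs 1: x=1 → posterior Dirichlet(4, 11/4, 9/2)
obs 2: x=1 → posterior Dirichlet(4, 15/4, 9/2)
obs 3: x=1 → posterior Dirichlet(4, 19/4, 9/2)
obs 4: x=1 → posterior Dirichlet(4, 23/4, 9/2)
obs 5: x=1 → posterior Dirichlet(4, 27/4, 9/2)
obs 6: x=0 → posterior Dirichlet(5, 27/4, 9/2)
obs 7: x=1 → posterior Dirichlet(5, 31/4, 9/2)
obs 8: x=2 → posterior Dirichlet(5, 31/4, 11/2)
obs 9: x=1 → posterior Dirichlet(5, 35/4, 11/2)
obs 10: x=0 → posterior Dirichlet(6, 35/4, 11/2)

alpha_1=6, alpha_2=35/4, alpha_3=11/2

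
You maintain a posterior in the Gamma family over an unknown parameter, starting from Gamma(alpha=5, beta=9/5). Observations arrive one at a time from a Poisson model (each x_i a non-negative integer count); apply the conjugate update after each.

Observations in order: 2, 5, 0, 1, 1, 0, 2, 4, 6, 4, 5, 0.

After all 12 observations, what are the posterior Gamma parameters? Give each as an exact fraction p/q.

obs 1: x=2 → posterior Gamma(7, 14/5)
obs 2: x=5 → posterior Gamma(12, 19/5)
obs 3: x=0 → posterior Gamma(12, 24/5)
obs 4: x=1 → posterior Gamma(13, 29/5)
obs 5: x=1 → posterior Gamma(14, 34/5)
obs 6: x=0 → posterior Gamma(14, 39/5)
obs 7: x=2 → posterior Gamma(16, 44/5)
obs 8: x=4 → posterior Gamma(20, 49/5)
obs 9: x=6 → posterior Gamma(26, 54/5)
obs 10: x=4 → posterior Gamma(30, 59/5)
obs 11: x=5 → posterior Gamma(35, 64/5)
obs 12: x=0 → posterior Gamma(35, 69/5)

alpha=35, beta=69/5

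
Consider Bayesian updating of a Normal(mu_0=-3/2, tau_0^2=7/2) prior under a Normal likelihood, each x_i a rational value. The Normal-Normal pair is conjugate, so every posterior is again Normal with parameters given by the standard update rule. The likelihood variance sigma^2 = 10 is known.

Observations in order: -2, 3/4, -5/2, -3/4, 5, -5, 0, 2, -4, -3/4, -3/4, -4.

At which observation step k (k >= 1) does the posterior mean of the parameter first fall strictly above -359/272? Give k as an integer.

obs 1: x=-2 → posterior Normal(-44/27, 70/27)
obs 2: x=3/4 → posterior Normal(-155/136, 35/17)
obs 3: x=-5/2 → posterior Normal(-225/164, 70/41)
obs 4: x=-3/4 → posterior Normal(-41/32, 35/24)
obs 5: x=5 → posterior Normal(-53/110, 14/11)
obs 6: x=-5 → posterior Normal(-123/124, 35/31)
obs 7: x=0 → posterior Normal(-41/46, 70/69)
obs 8: x=2 → posterior Normal(-5/8, 35/38)
obs 9: x=-4 → posterior Normal(-151/166, 70/83)
obs 10: x=-3/4 → posterior Normal(-323/360, 7/9)
obs 11: x=-3/4 → posterior Normal(-86/97, 70/97)
obs 12: x=-4 → posterior Normal(-57/52, 35/52)

k = 2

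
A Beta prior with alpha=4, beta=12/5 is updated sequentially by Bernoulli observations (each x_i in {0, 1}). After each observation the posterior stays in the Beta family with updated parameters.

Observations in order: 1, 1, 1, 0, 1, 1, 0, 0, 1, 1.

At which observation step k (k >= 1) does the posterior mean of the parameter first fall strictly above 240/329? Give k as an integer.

obs 1: x=1 → posterior Beta(5, 12/5)
obs 2: x=1 → posterior Beta(6, 12/5)
obs 3: x=1 → posterior Beta(7, 12/5)
obs 4: x=0 → posterior Beta(7, 17/5)
obs 5: x=1 → posterior Beta(8, 17/5)
obs 6: x=1 → posterior Beta(9, 17/5)
obs 7: x=0 → posterior Beta(9, 22/5)
obs 8: x=0 → posterior Beta(9, 27/5)
obs 9: x=1 → posterior Beta(10, 27/5)
obs 10: x=1 → posterior Beta(11, 27/5)

k = 3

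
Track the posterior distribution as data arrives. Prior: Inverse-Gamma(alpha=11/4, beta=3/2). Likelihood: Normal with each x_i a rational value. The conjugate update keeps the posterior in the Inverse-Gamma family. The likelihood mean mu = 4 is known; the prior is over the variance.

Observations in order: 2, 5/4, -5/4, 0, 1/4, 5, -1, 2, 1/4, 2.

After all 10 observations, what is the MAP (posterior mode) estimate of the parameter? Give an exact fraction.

481/70

obs 1: x=2 → posterior Inverse-Gamma(13/4, 7/2)
obs 2: x=5/4 → posterior Inverse-Gamma(15/4, 233/32)
obs 3: x=-5/4 → posterior Inverse-Gamma(17/4, 337/16)
obs 4: x=0 → posterior Inverse-Gamma(19/4, 465/16)
obs 5: x=1/4 → posterior Inverse-Gamma(21/4, 1155/32)
obs 6: x=5 → posterior Inverse-Gamma(23/4, 1171/32)
obs 7: x=-1 → posterior Inverse-Gamma(25/4, 1571/32)
obs 8: x=2 → posterior Inverse-Gamma(27/4, 1635/32)
obs 9: x=1/4 → posterior Inverse-Gamma(29/4, 465/8)
obs 10: x=2 → posterior Inverse-Gamma(31/4, 481/8)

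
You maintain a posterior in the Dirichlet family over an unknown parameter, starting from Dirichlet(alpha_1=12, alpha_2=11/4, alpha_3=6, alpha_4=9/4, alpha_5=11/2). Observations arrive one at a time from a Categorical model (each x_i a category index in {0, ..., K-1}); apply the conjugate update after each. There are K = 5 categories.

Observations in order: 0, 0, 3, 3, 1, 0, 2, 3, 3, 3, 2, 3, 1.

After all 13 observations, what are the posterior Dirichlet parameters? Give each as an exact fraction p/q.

alpha_1=15, alpha_2=19/4, alpha_3=8, alpha_4=33/4, alpha_5=11/2

obs 1: x=0 → posterior Dirichlet(13, 11/4, 6, 9/4, 11/2)
obs 2: x=0 → posterior Dirichlet(14, 11/4, 6, 9/4, 11/2)
obs 3: x=3 → posterior Dirichlet(14, 11/4, 6, 13/4, 11/2)
obs 4: x=3 → posterior Dirichlet(14, 11/4, 6, 17/4, 11/2)
obs 5: x=1 → posterior Dirichlet(14, 15/4, 6, 17/4, 11/2)
obs 6: x=0 → posterior Dirichlet(15, 15/4, 6, 17/4, 11/2)
obs 7: x=2 → posterior Dirichlet(15, 15/4, 7, 17/4, 11/2)
obs 8: x=3 → posterior Dirichlet(15, 15/4, 7, 21/4, 11/2)
obs 9: x=3 → posterior Dirichlet(15, 15/4, 7, 25/4, 11/2)
obs 10: x=3 → posterior Dirichlet(15, 15/4, 7, 29/4, 11/2)
obs 11: x=2 → posterior Dirichlet(15, 15/4, 8, 29/4, 11/2)
obs 12: x=3 → posterior Dirichlet(15, 15/4, 8, 33/4, 11/2)
obs 13: x=1 → posterior Dirichlet(15, 19/4, 8, 33/4, 11/2)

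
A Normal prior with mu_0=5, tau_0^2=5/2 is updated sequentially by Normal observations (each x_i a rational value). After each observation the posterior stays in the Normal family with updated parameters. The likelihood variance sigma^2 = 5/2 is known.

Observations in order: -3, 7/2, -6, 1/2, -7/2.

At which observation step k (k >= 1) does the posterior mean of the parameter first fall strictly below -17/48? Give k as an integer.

k = 5

obs 1: x=-3 → posterior Normal(1, 5/4)
obs 2: x=7/2 → posterior Normal(11/6, 5/6)
obs 3: x=-6 → posterior Normal(-1/8, 5/8)
obs 4: x=1/2 → posterior Normal(0, 1/2)
obs 5: x=-7/2 → posterior Normal(-7/12, 5/12)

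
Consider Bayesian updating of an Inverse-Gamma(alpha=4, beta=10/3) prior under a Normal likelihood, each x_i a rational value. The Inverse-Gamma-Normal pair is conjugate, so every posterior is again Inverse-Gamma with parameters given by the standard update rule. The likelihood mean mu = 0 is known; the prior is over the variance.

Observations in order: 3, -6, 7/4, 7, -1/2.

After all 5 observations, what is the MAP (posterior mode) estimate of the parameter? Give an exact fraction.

4991/720

obs 1: x=3 → posterior Inverse-Gamma(9/2, 47/6)
obs 2: x=-6 → posterior Inverse-Gamma(5, 155/6)
obs 3: x=7/4 → posterior Inverse-Gamma(11/2, 2627/96)
obs 4: x=7 → posterior Inverse-Gamma(6, 4979/96)
obs 5: x=-1/2 → posterior Inverse-Gamma(13/2, 4991/96)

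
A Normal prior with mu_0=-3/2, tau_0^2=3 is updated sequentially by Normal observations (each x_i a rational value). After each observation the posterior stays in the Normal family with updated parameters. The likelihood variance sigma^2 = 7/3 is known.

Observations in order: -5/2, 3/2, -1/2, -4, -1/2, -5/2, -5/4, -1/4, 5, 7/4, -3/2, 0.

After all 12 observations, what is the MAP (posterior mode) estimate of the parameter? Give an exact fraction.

-213/460

obs 1: x=-5/2 → posterior Normal(-33/16, 21/16)
obs 2: x=3/2 → posterior Normal(-39/50, 21/25)
obs 3: x=-1/2 → posterior Normal(-12/17, 21/34)
obs 4: x=-4 → posterior Normal(-60/43, 21/43)
obs 5: x=-1/2 → posterior Normal(-129/104, 21/52)
obs 6: x=-5/2 → posterior Normal(-87/61, 21/61)
obs 7: x=-5/4 → posterior Normal(-393/280, 3/10)
obs 8: x=-1/4 → posterior Normal(-201/158, 21/79)
obs 9: x=5 → posterior Normal(-111/176, 21/88)
obs 10: x=7/4 → posterior Normal(-159/388, 21/97)
obs 11: x=-3/2 → posterior Normal(-213/424, 21/106)
obs 12: x=0 → posterior Normal(-213/460, 21/115)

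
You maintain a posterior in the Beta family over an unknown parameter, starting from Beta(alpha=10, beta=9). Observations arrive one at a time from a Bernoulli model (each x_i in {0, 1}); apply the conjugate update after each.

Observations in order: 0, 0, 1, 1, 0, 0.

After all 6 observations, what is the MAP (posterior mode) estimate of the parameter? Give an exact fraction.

obs 1: x=0 → posterior Beta(10, 10)
obs 2: x=0 → posterior Beta(10, 11)
obs 3: x=1 → posterior Beta(11, 11)
obs 4: x=1 → posterior Beta(12, 11)
obs 5: x=0 → posterior Beta(12, 12)
obs 6: x=0 → posterior Beta(12, 13)

11/23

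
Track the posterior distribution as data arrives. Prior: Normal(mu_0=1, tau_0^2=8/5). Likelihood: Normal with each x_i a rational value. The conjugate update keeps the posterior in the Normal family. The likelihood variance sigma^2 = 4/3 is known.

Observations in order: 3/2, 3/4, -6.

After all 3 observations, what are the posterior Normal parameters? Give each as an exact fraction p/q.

obs 1: x=3/2 → posterior Normal(14/11, 8/11)
obs 2: x=3/4 → posterior Normal(37/34, 8/17)
obs 3: x=-6 → posterior Normal(-35/46, 8/23)

mu_0=-35/46, tau_0^2=8/23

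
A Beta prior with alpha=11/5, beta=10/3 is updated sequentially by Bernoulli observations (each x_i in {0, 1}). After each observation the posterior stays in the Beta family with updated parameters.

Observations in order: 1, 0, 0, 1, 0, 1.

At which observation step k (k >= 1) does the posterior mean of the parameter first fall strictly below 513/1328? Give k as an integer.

obs 1: x=1 → posterior Beta(16/5, 10/3)
obs 2: x=0 → posterior Beta(16/5, 13/3)
obs 3: x=0 → posterior Beta(16/5, 16/3)
obs 4: x=1 → posterior Beta(21/5, 16/3)
obs 5: x=0 → posterior Beta(21/5, 19/3)
obs 6: x=1 → posterior Beta(26/5, 19/3)

k = 3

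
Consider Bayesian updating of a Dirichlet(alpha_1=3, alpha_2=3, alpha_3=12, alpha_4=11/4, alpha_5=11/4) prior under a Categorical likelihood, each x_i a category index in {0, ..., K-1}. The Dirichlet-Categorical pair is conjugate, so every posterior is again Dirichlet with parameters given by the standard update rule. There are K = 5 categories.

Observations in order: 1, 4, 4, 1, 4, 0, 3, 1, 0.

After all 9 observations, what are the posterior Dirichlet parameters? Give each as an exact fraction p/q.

obs 1: x=1 → posterior Dirichlet(3, 4, 12, 11/4, 11/4)
obs 2: x=4 → posterior Dirichlet(3, 4, 12, 11/4, 15/4)
obs 3: x=4 → posterior Dirichlet(3, 4, 12, 11/4, 19/4)
obs 4: x=1 → posterior Dirichlet(3, 5, 12, 11/4, 19/4)
obs 5: x=4 → posterior Dirichlet(3, 5, 12, 11/4, 23/4)
obs 6: x=0 → posterior Dirichlet(4, 5, 12, 11/4, 23/4)
obs 7: x=3 → posterior Dirichlet(4, 5, 12, 15/4, 23/4)
obs 8: x=1 → posterior Dirichlet(4, 6, 12, 15/4, 23/4)
obs 9: x=0 → posterior Dirichlet(5, 6, 12, 15/4, 23/4)

alpha_1=5, alpha_2=6, alpha_3=12, alpha_4=15/4, alpha_5=23/4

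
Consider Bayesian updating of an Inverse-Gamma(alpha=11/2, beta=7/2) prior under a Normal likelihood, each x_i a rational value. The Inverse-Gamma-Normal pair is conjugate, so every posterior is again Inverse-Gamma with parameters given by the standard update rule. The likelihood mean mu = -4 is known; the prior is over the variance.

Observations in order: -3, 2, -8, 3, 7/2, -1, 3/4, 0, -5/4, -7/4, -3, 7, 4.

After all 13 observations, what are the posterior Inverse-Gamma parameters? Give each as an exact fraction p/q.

alpha=12, beta=6583/32

obs 1: x=-3 → posterior Inverse-Gamma(6, 4)
obs 2: x=2 → posterior Inverse-Gamma(13/2, 22)
obs 3: x=-8 → posterior Inverse-Gamma(7, 30)
obs 4: x=3 → posterior Inverse-Gamma(15/2, 109/2)
obs 5: x=7/2 → posterior Inverse-Gamma(8, 661/8)
obs 6: x=-1 → posterior Inverse-Gamma(17/2, 697/8)
obs 7: x=3/4 → posterior Inverse-Gamma(9, 3149/32)
obs 8: x=0 → posterior Inverse-Gamma(19/2, 3405/32)
obs 9: x=-5/4 → posterior Inverse-Gamma(10, 1763/16)
obs 10: x=-7/4 → posterior Inverse-Gamma(21/2, 3607/32)
obs 11: x=-3 → posterior Inverse-Gamma(11, 3623/32)
obs 12: x=7 → posterior Inverse-Gamma(23/2, 5559/32)
obs 13: x=4 → posterior Inverse-Gamma(12, 6583/32)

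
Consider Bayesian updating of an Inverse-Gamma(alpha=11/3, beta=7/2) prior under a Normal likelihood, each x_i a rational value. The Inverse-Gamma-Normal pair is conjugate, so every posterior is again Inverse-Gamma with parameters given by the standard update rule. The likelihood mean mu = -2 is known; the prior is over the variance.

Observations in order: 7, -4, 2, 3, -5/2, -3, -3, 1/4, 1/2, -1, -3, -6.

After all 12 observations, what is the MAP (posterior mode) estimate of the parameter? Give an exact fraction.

7899/1024

obs 1: x=7 → posterior Inverse-Gamma(25/6, 44)
obs 2: x=-4 → posterior Inverse-Gamma(14/3, 46)
obs 3: x=2 → posterior Inverse-Gamma(31/6, 54)
obs 4: x=3 → posterior Inverse-Gamma(17/3, 133/2)
obs 5: x=-5/2 → posterior Inverse-Gamma(37/6, 533/8)
obs 6: x=-3 → posterior Inverse-Gamma(20/3, 537/8)
obs 7: x=-3 → posterior Inverse-Gamma(43/6, 541/8)
obs 8: x=1/4 → posterior Inverse-Gamma(23/3, 2245/32)
obs 9: x=1/2 → posterior Inverse-Gamma(49/6, 2345/32)
obs 10: x=-1 → posterior Inverse-Gamma(26/3, 2361/32)
obs 11: x=-3 → posterior Inverse-Gamma(55/6, 2377/32)
obs 12: x=-6 → posterior Inverse-Gamma(29/3, 2633/32)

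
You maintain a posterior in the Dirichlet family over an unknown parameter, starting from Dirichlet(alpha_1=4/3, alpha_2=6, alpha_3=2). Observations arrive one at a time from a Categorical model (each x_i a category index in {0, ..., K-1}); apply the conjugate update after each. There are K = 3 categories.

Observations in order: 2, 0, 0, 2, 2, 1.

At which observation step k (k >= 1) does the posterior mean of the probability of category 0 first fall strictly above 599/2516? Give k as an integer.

obs 1: x=2 → posterior Dirichlet(4/3, 6, 3)
obs 2: x=0 → posterior Dirichlet(7/3, 6, 3)
obs 3: x=0 → posterior Dirichlet(10/3, 6, 3)
obs 4: x=2 → posterior Dirichlet(10/3, 6, 4)
obs 5: x=2 → posterior Dirichlet(10/3, 6, 5)
obs 6: x=1 → posterior Dirichlet(10/3, 7, 5)

k = 3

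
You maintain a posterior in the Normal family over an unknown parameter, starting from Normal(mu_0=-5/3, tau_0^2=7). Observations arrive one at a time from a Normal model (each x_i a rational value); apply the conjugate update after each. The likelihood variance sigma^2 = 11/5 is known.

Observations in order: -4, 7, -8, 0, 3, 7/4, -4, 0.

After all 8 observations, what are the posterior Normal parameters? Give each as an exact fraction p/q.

mu_0=-2005/3492, tau_0^2=77/291

obs 1: x=-4 → posterior Normal(-475/138, 77/46)
obs 2: x=7 → posterior Normal(260/243, 77/81)
obs 3: x=-8 → posterior Normal(-5/3, 77/116)
obs 4: x=0 → posterior Normal(-580/453, 77/151)
obs 5: x=3 → posterior Normal(-265/558, 77/186)
obs 6: x=7/4 → posterior Normal(-25/204, 77/221)
obs 7: x=-4 → posterior Normal(-2005/3072, 77/256)
obs 8: x=0 → posterior Normal(-2005/3492, 77/291)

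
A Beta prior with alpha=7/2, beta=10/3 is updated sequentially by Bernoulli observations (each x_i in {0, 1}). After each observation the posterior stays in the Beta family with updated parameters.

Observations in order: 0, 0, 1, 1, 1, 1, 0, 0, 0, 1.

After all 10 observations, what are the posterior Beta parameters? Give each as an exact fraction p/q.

alpha=17/2, beta=25/3

obs 1: x=0 → posterior Beta(7/2, 13/3)
obs 2: x=0 → posterior Beta(7/2, 16/3)
obs 3: x=1 → posterior Beta(9/2, 16/3)
obs 4: x=1 → posterior Beta(11/2, 16/3)
obs 5: x=1 → posterior Beta(13/2, 16/3)
obs 6: x=1 → posterior Beta(15/2, 16/3)
obs 7: x=0 → posterior Beta(15/2, 19/3)
obs 8: x=0 → posterior Beta(15/2, 22/3)
obs 9: x=0 → posterior Beta(15/2, 25/3)
obs 10: x=1 → posterior Beta(17/2, 25/3)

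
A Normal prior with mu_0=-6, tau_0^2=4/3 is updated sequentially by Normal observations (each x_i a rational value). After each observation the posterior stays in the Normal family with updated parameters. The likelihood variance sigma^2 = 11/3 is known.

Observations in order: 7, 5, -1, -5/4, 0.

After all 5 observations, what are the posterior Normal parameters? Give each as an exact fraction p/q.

obs 1: x=7 → posterior Normal(-38/15, 44/45)
obs 2: x=5 → posterior Normal(-18/19, 44/57)
obs 3: x=-1 → posterior Normal(-22/23, 44/69)
obs 4: x=-5/4 → posterior Normal(-1, 44/81)
obs 5: x=0 → posterior Normal(-27/31, 44/93)

mu_0=-27/31, tau_0^2=44/93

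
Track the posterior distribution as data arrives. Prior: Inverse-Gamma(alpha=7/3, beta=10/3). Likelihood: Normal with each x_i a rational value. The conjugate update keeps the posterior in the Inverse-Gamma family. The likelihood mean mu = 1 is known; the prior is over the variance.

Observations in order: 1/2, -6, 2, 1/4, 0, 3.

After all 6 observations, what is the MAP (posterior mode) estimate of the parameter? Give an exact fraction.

2999/608

obs 1: x=1/2 → posterior Inverse-Gamma(17/6, 83/24)
obs 2: x=-6 → posterior Inverse-Gamma(10/3, 671/24)
obs 3: x=2 → posterior Inverse-Gamma(23/6, 683/24)
obs 4: x=1/4 → posterior Inverse-Gamma(13/3, 2759/96)
obs 5: x=0 → posterior Inverse-Gamma(29/6, 2807/96)
obs 6: x=3 → posterior Inverse-Gamma(16/3, 2999/96)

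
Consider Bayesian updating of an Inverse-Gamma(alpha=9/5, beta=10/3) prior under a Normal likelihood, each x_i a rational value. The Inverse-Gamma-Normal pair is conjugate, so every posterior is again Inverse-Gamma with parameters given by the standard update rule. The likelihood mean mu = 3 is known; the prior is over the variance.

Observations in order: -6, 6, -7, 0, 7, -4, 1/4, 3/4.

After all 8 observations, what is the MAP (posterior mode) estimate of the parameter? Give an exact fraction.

33995/1632

obs 1: x=-6 → posterior Inverse-Gamma(23/10, 263/6)
obs 2: x=6 → posterior Inverse-Gamma(14/5, 145/3)
obs 3: x=-7 → posterior Inverse-Gamma(33/10, 295/3)
obs 4: x=0 → posterior Inverse-Gamma(19/5, 617/6)
obs 5: x=7 → posterior Inverse-Gamma(43/10, 665/6)
obs 6: x=-4 → posterior Inverse-Gamma(24/5, 406/3)
obs 7: x=1/4 → posterior Inverse-Gamma(53/10, 13355/96)
obs 8: x=3/4 → posterior Inverse-Gamma(29/5, 6799/48)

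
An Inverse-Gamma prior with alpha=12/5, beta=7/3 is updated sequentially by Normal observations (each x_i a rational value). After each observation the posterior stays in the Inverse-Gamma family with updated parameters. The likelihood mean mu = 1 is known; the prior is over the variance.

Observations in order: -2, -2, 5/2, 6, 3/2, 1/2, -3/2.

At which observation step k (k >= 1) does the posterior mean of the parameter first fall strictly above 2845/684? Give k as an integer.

k = 2

obs 1: x=-2 → posterior Inverse-Gamma(29/10, 41/6)
obs 2: x=-2 → posterior Inverse-Gamma(17/5, 34/3)
obs 3: x=5/2 → posterior Inverse-Gamma(39/10, 299/24)
obs 4: x=6 → posterior Inverse-Gamma(22/5, 599/24)
obs 5: x=3/2 → posterior Inverse-Gamma(49/10, 301/12)
obs 6: x=1/2 → posterior Inverse-Gamma(27/5, 605/24)
obs 7: x=-3/2 → posterior Inverse-Gamma(59/10, 85/3)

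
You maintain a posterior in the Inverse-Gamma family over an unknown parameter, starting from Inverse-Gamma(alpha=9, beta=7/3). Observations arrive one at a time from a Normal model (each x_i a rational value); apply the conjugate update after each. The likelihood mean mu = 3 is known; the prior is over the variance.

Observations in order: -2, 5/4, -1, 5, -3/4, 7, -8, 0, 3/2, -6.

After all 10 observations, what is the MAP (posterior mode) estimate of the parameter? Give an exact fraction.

1421/144

obs 1: x=-2 → posterior Inverse-Gamma(19/2, 89/6)
obs 2: x=5/4 → posterior Inverse-Gamma(10, 1571/96)
obs 3: x=-1 → posterior Inverse-Gamma(21/2, 2339/96)
obs 4: x=5 → posterior Inverse-Gamma(11, 2531/96)
obs 5: x=-3/4 → posterior Inverse-Gamma(23/2, 1603/48)
obs 6: x=7 → posterior Inverse-Gamma(12, 1987/48)
obs 7: x=-8 → posterior Inverse-Gamma(25/2, 4891/48)
obs 8: x=0 → posterior Inverse-Gamma(13, 5107/48)
obs 9: x=3/2 → posterior Inverse-Gamma(27/2, 5161/48)
obs 10: x=-6 → posterior Inverse-Gamma(14, 7105/48)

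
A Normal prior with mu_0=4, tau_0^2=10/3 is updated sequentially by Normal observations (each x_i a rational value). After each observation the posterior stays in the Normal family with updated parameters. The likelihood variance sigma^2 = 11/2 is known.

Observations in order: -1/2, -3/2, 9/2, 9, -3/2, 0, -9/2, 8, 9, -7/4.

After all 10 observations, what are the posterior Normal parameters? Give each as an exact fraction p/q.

obs 1: x=-1/2 → posterior Normal(122/53, 110/53)
obs 2: x=-3/2 → posterior Normal(92/73, 110/73)
obs 3: x=9/2 → posterior Normal(182/93, 110/93)
obs 4: x=9 → posterior Normal(362/113, 110/113)
obs 5: x=-3/2 → posterior Normal(332/133, 110/133)
obs 6: x=0 → posterior Normal(332/153, 110/153)
obs 7: x=-9/2 → posterior Normal(242/173, 110/173)
obs 8: x=8 → posterior Normal(402/193, 110/193)
obs 9: x=9 → posterior Normal(194/71, 110/213)
obs 10: x=-7/4 → posterior Normal(547/233, 110/233)

mu_0=547/233, tau_0^2=110/233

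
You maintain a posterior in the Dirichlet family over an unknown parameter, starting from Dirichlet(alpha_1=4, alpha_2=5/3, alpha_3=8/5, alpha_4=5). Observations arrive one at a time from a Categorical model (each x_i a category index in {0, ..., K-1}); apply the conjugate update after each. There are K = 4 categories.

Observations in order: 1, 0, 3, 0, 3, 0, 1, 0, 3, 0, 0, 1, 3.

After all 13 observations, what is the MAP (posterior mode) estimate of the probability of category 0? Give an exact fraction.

135/319

obs 1: x=1 → posterior Dirichlet(4, 8/3, 8/5, 5)
obs 2: x=0 → posterior Dirichlet(5, 8/3, 8/5, 5)
obs 3: x=3 → posterior Dirichlet(5, 8/3, 8/5, 6)
obs 4: x=0 → posterior Dirichlet(6, 8/3, 8/5, 6)
obs 5: x=3 → posterior Dirichlet(6, 8/3, 8/5, 7)
obs 6: x=0 → posterior Dirichlet(7, 8/3, 8/5, 7)
obs 7: x=1 → posterior Dirichlet(7, 11/3, 8/5, 7)
obs 8: x=0 → posterior Dirichlet(8, 11/3, 8/5, 7)
obs 9: x=3 → posterior Dirichlet(8, 11/3, 8/5, 8)
obs 10: x=0 → posterior Dirichlet(9, 11/3, 8/5, 8)
obs 11: x=0 → posterior Dirichlet(10, 11/3, 8/5, 8)
obs 12: x=1 → posterior Dirichlet(10, 14/3, 8/5, 8)
obs 13: x=3 → posterior Dirichlet(10, 14/3, 8/5, 9)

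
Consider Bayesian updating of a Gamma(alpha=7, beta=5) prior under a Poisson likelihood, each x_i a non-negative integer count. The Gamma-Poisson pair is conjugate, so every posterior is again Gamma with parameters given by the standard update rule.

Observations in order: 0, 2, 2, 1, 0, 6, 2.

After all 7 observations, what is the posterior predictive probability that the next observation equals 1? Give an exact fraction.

obs 1: x=0 → posterior Gamma(7, 6)
obs 2: x=2 → posterior Gamma(9, 7)
obs 3: x=2 → posterior Gamma(11, 8)
obs 4: x=1 → posterior Gamma(12, 9)
obs 5: x=0 → posterior Gamma(12, 10)
obs 6: x=6 → posterior Gamma(18, 11)
obs 7: x=2 → posterior Gamma(20, 12)

76675199848949502443520/247064529073450392704413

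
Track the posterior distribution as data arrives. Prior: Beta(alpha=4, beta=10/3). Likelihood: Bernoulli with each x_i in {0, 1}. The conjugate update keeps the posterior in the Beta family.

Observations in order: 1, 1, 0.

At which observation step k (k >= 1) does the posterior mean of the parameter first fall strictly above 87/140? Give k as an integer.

k = 2

obs 1: x=1 → posterior Beta(5, 10/3)
obs 2: x=1 → posterior Beta(6, 10/3)
obs 3: x=0 → posterior Beta(6, 13/3)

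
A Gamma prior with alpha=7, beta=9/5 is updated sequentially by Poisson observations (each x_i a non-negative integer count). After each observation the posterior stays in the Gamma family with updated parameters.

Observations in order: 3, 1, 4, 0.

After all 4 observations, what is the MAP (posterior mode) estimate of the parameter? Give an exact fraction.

obs 1: x=3 → posterior Gamma(10, 14/5)
obs 2: x=1 → posterior Gamma(11, 19/5)
obs 3: x=4 → posterior Gamma(15, 24/5)
obs 4: x=0 → posterior Gamma(15, 29/5)

70/29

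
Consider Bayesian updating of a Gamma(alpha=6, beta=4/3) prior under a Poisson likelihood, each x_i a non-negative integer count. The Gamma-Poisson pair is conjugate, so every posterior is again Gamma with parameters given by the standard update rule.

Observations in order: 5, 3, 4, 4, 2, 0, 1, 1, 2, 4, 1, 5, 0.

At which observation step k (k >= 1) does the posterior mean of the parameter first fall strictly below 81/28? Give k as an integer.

k = 8

obs 1: x=5 → posterior Gamma(11, 7/3)
obs 2: x=3 → posterior Gamma(14, 10/3)
obs 3: x=4 → posterior Gamma(18, 13/3)
obs 4: x=4 → posterior Gamma(22, 16/3)
obs 5: x=2 → posterior Gamma(24, 19/3)
obs 6: x=0 → posterior Gamma(24, 22/3)
obs 7: x=1 → posterior Gamma(25, 25/3)
obs 8: x=1 → posterior Gamma(26, 28/3)
obs 9: x=2 → posterior Gamma(28, 31/3)
obs 10: x=4 → posterior Gamma(32, 34/3)
obs 11: x=1 → posterior Gamma(33, 37/3)
obs 12: x=5 → posterior Gamma(38, 40/3)
obs 13: x=0 → posterior Gamma(38, 43/3)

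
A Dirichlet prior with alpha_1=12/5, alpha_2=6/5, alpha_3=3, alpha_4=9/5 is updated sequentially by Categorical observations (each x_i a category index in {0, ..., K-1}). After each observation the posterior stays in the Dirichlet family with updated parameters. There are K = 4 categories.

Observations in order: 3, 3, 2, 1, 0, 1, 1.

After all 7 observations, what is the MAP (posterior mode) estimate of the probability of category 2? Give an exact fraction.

5/19

obs 1: x=3 → posterior Dirichlet(12/5, 6/5, 3, 14/5)
obs 2: x=3 → posterior Dirichlet(12/5, 6/5, 3, 19/5)
obs 3: x=2 → posterior Dirichlet(12/5, 6/5, 4, 19/5)
obs 4: x=1 → posterior Dirichlet(12/5, 11/5, 4, 19/5)
obs 5: x=0 → posterior Dirichlet(17/5, 11/5, 4, 19/5)
obs 6: x=1 → posterior Dirichlet(17/5, 16/5, 4, 19/5)
obs 7: x=1 → posterior Dirichlet(17/5, 21/5, 4, 19/5)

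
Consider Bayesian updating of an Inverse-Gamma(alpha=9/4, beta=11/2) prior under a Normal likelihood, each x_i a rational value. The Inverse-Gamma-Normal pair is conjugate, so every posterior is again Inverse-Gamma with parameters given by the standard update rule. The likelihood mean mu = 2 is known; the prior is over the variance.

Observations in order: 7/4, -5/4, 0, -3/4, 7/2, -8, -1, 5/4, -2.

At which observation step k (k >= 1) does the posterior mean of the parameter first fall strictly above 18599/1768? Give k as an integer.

obs 1: x=7/4 → posterior Inverse-Gamma(11/4, 177/32)
obs 2: x=-5/4 → posterior Inverse-Gamma(13/4, 173/16)
obs 3: x=0 → posterior Inverse-Gamma(15/4, 205/16)
obs 4: x=-3/4 → posterior Inverse-Gamma(17/4, 531/32)
obs 5: x=7/2 → posterior Inverse-Gamma(19/4, 567/32)
obs 6: x=-8 → posterior Inverse-Gamma(21/4, 2167/32)
obs 7: x=-1 → posterior Inverse-Gamma(23/4, 2311/32)
obs 8: x=5/4 → posterior Inverse-Gamma(25/4, 145/2)
obs 9: x=-2 → posterior Inverse-Gamma(27/4, 161/2)

k = 6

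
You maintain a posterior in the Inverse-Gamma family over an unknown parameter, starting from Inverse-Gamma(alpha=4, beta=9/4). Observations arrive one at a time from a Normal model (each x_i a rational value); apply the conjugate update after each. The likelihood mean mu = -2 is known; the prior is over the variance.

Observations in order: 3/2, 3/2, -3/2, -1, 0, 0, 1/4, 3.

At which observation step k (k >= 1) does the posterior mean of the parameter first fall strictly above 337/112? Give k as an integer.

k = 2

obs 1: x=3/2 → posterior Inverse-Gamma(9/2, 67/8)
obs 2: x=3/2 → posterior Inverse-Gamma(5, 29/2)
obs 3: x=-3/2 → posterior Inverse-Gamma(11/2, 117/8)
obs 4: x=-1 → posterior Inverse-Gamma(6, 121/8)
obs 5: x=0 → posterior Inverse-Gamma(13/2, 137/8)
obs 6: x=0 → posterior Inverse-Gamma(7, 153/8)
obs 7: x=1/4 → posterior Inverse-Gamma(15/2, 693/32)
obs 8: x=3 → posterior Inverse-Gamma(8, 1093/32)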